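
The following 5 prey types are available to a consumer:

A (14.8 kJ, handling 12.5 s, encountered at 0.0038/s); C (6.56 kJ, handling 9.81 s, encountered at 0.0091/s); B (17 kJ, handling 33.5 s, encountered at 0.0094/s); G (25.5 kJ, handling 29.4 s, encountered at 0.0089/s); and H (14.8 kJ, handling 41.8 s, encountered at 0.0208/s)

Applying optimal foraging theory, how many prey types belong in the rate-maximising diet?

Rank by E/h (kJ/s): A 1.18, G 0.867, C 0.669, B 0.507, H 0.354. Include each in turn until the next type's E/h falls below the running intake rate.
Rate on top 1: 0.05369. G: 0.867 > 0.05369 → include.
Rate on top 2: 0.2163. C: 0.669 > 0.2163 → include.
Rate on top 3: 0.2452. B: 0.507 > 0.2452 → include.
Rate on top 4: 0.2934. H: 0.354 > 0.2934 → include.
Optimal diet: A, G, C, B, H — 5 of 5 types.

5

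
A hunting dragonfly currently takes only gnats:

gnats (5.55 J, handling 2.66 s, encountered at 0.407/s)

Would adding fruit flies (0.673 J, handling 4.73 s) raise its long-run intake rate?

No

On gnats alone, R = ΣλE/(1+Σλh) = 2.259/2.083 = 1.085 J/s.
Profitability of fruit flies: 0.673/4.73 = 0.1423 J/s.
Since 0.1423 < R, time spent handling fruit flies is better spent searching.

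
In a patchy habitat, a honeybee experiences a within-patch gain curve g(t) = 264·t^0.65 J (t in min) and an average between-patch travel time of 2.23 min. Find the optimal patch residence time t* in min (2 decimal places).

Optimal t* satisfies g'(t*) = g(t*)/(T + t*).
g'(t) = 0.65·264·t^-0.35. Setting 0.65·264·t^-0.35 = 264·t^0.65/(2.23+t) gives 0.65(2.23+t) = t, so 0.35·t = 0.65×2.23.
t* = 0.65×2.23/0.35 = 4.141 min.

4.14 min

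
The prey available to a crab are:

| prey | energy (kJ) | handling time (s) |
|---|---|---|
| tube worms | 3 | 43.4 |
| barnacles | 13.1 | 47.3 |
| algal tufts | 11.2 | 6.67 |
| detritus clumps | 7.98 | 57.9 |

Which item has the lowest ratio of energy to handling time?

Profitability E/h (kJ/s): tube worms = 3/43.4 = 0.0691, barnacles = 13.1/47.3 = 0.277, algal tufts = 11.2/6.67 = 1.68, detritus clumps = 7.98/57.9 = 0.138.
Ranked: algal tufts > barnacles > detritus clumps > tube worms.

tube worms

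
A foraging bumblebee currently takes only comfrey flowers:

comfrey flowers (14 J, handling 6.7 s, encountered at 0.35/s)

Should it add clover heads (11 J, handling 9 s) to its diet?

No

Intake rate on the current diet: R = (0.35×14) / (1 + 0.35×6.7) = 4.9/3.345 = 1.465 J/s.
Profitability of clover heads: 11/9 = 1.222 J/s.
Since 1.222 < R, time spent handling clover heads is better spent searching.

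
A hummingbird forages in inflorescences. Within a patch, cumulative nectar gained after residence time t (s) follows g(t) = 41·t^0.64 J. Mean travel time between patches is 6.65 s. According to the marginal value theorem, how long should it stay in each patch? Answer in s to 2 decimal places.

Maximise g(t)/(T+t): set derivative to zero → g'(t)(T+t) = g(t).
g'(t) = 0.64·41·t^-0.36. Setting 0.64·41·t^-0.36 = 41·t^0.64/(6.65+t) gives 0.64(6.65+t) = t, so 0.36·t = 0.64×6.65.
t* = 0.64×6.65/0.36 = 11.82 s.

11.82 s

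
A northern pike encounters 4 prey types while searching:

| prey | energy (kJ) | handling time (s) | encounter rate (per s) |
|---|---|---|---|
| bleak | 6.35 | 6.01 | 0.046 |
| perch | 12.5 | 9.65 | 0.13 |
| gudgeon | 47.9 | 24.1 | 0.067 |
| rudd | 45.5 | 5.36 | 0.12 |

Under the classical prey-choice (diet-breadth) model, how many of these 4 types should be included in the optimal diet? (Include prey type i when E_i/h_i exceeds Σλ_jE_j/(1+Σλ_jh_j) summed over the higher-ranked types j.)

Rank by E/h (kJ/s): rudd 8.49, gudgeon 1.99, perch 1.3, bleak 1.06. Include each in turn until the next type's E/h falls below the running intake rate.
Rate on top 1: 3.323. gudgeon: 1.99 < 3.323 → exclude; stop.
Optimal diet: rudd — 1 of 4 types.

1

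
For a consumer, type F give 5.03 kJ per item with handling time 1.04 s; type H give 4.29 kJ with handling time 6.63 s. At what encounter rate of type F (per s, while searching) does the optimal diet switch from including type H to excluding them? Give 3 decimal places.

0.149 per s

The zero-one rule: include type H iff E₂/h₂ > λE₁/(1+λh₁). Equality gives the switch point.
λE₁h₂ = E₂ + λE₂h₁ ⇒ λ = E₂/(E₁h₂ − E₂h₁) = 4.29/(33.35 − 4.462) = 0.1485 per s.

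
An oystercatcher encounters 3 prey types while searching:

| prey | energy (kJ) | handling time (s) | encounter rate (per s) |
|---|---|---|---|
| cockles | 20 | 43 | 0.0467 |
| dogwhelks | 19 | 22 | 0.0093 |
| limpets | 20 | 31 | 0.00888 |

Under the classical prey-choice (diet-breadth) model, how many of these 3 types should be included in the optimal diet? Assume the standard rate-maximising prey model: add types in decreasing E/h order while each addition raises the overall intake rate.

3

Rank by E/h (kJ/s): dogwhelks 0.864, limpets 0.645, cockles 0.465. Include each in turn until the next type's E/h falls below the running intake rate.
Rate on top 1: 0.1467. limpets: 0.645 > 0.1467 → include.
Rate on top 2: 0.2394. cockles: 0.465 > 0.2394 → include.
Optimal diet: dogwhelks, limpets, cockles — 3 of 3 types.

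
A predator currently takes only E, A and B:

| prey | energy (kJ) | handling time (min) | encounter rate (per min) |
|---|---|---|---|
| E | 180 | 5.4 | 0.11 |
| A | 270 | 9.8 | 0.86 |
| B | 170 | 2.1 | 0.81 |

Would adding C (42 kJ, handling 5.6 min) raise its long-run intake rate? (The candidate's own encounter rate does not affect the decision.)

Current rate: (0.11×180 + 0.86×270 + 0.81×170)/(1 + 0.11×5.4 + 0.86×9.8 + 0.81×2.1) = 33.24 kJ/min.
Profitability of C: 42/5.6 = 7.5 kJ/min.
7.5 < 33.24, so adding C would lower the average — exclude it.

No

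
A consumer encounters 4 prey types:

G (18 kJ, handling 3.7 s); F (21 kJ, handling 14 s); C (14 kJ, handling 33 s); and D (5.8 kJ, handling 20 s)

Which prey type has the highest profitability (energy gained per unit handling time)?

In descending order of E/h:
G: 18/3.7 = 4.86 kJ/s
F: 21/14 = 1.5 kJ/s
C: 14/33 = 0.424 kJ/s
D: 5.8/20 = 0.29 kJ/s

G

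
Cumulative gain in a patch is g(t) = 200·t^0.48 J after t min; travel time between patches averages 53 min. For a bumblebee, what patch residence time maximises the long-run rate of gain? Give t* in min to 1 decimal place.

48.9 min

Maximise g(t)/(T+t): set derivative to zero → g'(t)(T+t) = g(t).
g'(t) = 0.48·200·t^-0.52. Setting 0.48·200·t^-0.52 = 200·t^0.48/(53+t) gives 0.48(53+t) = t, so 0.52·t = 0.48×53.
t* = 0.48×53/0.52 = 48.92 min.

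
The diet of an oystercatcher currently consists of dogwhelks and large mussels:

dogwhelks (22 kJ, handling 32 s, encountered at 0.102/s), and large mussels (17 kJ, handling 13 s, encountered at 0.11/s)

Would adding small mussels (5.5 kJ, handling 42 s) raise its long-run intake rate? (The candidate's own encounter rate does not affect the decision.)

No

On dogwhelks and large mussels alone, R = ΣλE/(1+Σλh) = 4.114/5.694 = 0.7225 kJ/s.
Profitability of small mussels: 5.5/42 = 0.131 kJ/s.
0.131 < 0.7225, so adding small mussels would lower the average — exclude it.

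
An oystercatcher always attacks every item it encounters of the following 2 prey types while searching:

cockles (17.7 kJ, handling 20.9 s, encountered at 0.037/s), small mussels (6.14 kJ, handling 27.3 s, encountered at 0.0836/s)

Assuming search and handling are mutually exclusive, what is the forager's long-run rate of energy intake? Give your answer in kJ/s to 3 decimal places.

0.288 kJ/s

Energy encountered per unit search time: 0.037×17.7 + 0.0836×6.14 = 1.168 kJ/s.
Handling time per unit search time: 0.037×20.9 + 0.0836×27.3 = 3.056.
Rate = 1.168/(1 + 3.056) = 0.288 kJ/s.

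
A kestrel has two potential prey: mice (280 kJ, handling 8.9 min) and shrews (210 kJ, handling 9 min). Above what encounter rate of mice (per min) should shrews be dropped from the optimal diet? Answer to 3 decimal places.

0.323 per min

At the threshold, the rate on mice alone equals the profitability of shrews: λ·280/(1 + λ·8.9) = 210/9 = 23.33.
Rearranging, λ(280 − 23.33×8.9) = 23.33, so λ = 23.33/72.33 = 0.3226 per min.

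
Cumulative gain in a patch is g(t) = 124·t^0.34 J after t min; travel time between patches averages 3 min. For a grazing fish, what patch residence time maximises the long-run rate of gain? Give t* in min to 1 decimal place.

1.5 min

By the marginal value theorem, leave when the instantaneous gain rate g'(t) equals the habitat-wide average g(t)/(T + t).
g'(t) = 0.34·124·t^-0.66. Setting 0.34·124·t^-0.66 = 124·t^0.34/(3+t) gives 0.34(3+t) = t, so 0.66·t = 0.34×3.
t* = 0.34×3/0.66 = 1.545 min.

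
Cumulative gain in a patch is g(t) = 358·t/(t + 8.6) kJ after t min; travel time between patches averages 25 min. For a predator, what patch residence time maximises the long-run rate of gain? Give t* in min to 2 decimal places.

Optimal t* satisfies g'(t*) = g(t*)/(T + t*).
g'(t) = 358·8.6/(t + 8.6)². Setting 358·8.6/(t+8.6)² = 358t/[(t+8.6)(25+t)] gives 8.6(25+t) = t(t+8.6), so t² = 8.6×25 = 215.
t* = √215 = 14.66 min.

14.66 min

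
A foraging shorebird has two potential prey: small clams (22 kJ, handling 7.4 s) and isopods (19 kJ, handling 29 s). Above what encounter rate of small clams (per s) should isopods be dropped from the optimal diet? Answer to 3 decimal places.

0.038 per s

Drop isopods once their profitability E₂/h₂ falls below the rate achievable on small clams alone: E₂/h₂ = λE₁/(1 + λh₁).
Solve for λ: λE₁h₂ = E₂(1 + λh₁) → λ(E₁h₂ − E₂h₁) = E₂ → λ = E₂/(E₁h₂ − E₂h₁).
λ = 19/(22×29 − 19×7.4) = 19/497.4 = 0.0382 per s.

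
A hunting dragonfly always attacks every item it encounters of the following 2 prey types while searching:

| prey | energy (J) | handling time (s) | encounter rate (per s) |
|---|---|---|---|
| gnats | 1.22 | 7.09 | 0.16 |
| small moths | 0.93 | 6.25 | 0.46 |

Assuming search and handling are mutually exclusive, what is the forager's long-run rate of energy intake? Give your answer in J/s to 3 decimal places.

0.124 J/s

R = (0.16×1.22 + 0.46×0.93) / (1 + 0.16×7.09 + 0.46×6.25) = 0.623/5.009 = 0.1244 J/s.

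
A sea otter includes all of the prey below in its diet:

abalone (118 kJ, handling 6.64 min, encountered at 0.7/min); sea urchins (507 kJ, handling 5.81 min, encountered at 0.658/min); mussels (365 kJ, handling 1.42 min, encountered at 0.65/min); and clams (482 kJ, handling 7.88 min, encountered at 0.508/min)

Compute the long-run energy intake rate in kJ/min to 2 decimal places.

R = (0.7×118 + 0.658×507 + 0.65×365 + 0.508×482) / (1 + 0.7×6.64 + 0.658×5.81 + 0.65×1.42 + 0.508×7.88) = 898.3/14.4 = 62.4 kJ/min.

62.40 kJ/min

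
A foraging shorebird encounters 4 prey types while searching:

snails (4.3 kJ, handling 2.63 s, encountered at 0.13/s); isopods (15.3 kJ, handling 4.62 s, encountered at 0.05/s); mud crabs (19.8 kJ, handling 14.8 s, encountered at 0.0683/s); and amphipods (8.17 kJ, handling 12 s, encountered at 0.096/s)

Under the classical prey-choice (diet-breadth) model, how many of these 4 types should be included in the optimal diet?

E/h in descending order: isopods 3.31, snails 1.63, mud crabs 1.34, amphipods 0.681 kJ/s. The optimal diet is the largest prefix of this list for which every included type satisfies E_i/h_i > R on the types above it.
Rate on top 1: 0.6214. snails: 1.63 > 0.6214 → include.
Rate on top 2: 0.8418. mud crabs: 1.34 > 0.8418 → include.
Rate on top 3: 1.036. amphipods: 0.681 < 1.036 → exclude; stop.
Optimal diet: isopods, snails, mud crabs — 3 of 4 types.

3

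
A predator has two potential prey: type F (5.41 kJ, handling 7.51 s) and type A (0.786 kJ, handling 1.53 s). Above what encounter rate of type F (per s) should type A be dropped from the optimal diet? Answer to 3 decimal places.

0.331 per s

At the threshold, the rate on type F alone equals the profitability of type A: λ·5.41/(1 + λ·7.51) = 0.786/1.53 = 0.5137.
Rearranging, λ(5.41 − 0.5137×7.51) = 0.5137, so λ = 0.5137/1.552 = 0.331 per s.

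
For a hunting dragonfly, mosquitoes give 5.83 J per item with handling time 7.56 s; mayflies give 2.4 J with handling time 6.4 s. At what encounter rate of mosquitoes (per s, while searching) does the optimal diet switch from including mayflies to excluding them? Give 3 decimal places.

At the threshold, the rate on mosquitoes alone equals the profitability of mayflies: λ·5.83/(1 + λ·7.56) = 2.4/6.4 = 0.375.
Rearranging, λ(5.83 − 0.375×7.56) = 0.375, so λ = 0.375/2.995 = 0.1252 per s.

0.125 per s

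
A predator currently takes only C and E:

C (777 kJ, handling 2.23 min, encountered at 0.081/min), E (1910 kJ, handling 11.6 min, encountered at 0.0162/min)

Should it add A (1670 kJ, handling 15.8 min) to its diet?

Yes

Intake rate on the current diet: R = (0.081×777 + 0.0162×1910) / (1 + 0.081×2.23 + 0.0162×11.6) = 93.88/1.369 = 68.6 kJ/min.
A: E/h = 1670/15.8 = 105.7 kJ/min.
Since 105.7 > R, including A increases the long-run rate.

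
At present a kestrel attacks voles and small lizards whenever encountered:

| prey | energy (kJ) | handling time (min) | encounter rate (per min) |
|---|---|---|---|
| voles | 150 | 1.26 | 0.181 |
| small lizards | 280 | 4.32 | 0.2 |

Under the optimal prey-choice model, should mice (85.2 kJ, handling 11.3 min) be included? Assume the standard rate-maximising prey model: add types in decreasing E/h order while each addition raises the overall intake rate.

On voles and small lizards alone, R = ΣλE/(1+Σλh) = 83.15/2.092 = 39.75 kJ/min.
mice: E/h = 85.2/11.3 = 7.54 kJ/min.
Since 7.54 < R, time spent handling mice is better spent searching.

No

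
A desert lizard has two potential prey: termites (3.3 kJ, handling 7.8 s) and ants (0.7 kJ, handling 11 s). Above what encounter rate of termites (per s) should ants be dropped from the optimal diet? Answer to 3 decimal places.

0.023 per s

Drop ants once their profitability E₂/h₂ falls below the rate achievable on termites alone: E₂/h₂ = λE₁/(1 + λh₁).
Solve for λ: λE₁h₂ = E₂(1 + λh₁) → λ(E₁h₂ − E₂h₁) = E₂ → λ = E₂/(E₁h₂ − E₂h₁).
λ = 0.7/(3.3×11 − 0.7×7.8) = 0.7/30.84 = 0.0227 per s.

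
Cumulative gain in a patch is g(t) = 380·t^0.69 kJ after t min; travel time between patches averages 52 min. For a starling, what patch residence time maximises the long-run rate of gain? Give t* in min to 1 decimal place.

Maximise g(t)/(T+t): set derivative to zero → g'(t)(T+t) = g(t).
g'(t) = 0.69·380·t^-0.31. Setting 0.69·380·t^-0.31 = 380·t^0.69/(52+t) gives 0.69(52+t) = t, so 0.31·t = 0.69×52.
t* = 0.69×52/0.31 = 115.7 min.

115.7 min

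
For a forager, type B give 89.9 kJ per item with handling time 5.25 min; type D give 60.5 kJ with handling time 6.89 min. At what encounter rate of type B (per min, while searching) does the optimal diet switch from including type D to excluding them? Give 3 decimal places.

The zero-one rule: include type D iff E₂/h₂ > λE₁/(1+λh₁). Equality gives the switch point.
λE₁h₂ = E₂ + λE₂h₁ ⇒ λ = E₂/(E₁h₂ − E₂h₁) = 60.5/(619.4 − 317.6) = 0.2005 per min.

0.200 per min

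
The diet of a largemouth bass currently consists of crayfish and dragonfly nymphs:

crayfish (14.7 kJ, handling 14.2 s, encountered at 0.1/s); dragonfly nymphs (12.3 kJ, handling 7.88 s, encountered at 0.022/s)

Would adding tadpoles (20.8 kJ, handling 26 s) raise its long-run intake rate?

On crayfish and dragonfly nymphs alone, R = ΣλE/(1+Σλh) = 1.741/2.593 = 0.6712 kJ/s.
Profitability of tadpoles: 20.8/26 = 0.8 kJ/s.
0.8 > 0.6712, so adding tadpoles raises the average — include it.

Yes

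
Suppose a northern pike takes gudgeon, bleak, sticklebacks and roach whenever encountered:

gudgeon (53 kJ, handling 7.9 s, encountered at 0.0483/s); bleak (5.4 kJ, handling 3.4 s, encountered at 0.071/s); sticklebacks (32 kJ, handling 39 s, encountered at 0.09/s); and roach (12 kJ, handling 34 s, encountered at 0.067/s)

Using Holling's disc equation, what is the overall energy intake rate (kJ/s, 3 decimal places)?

0.894 kJ/s

Energy encountered per unit search time: 0.0483×53 + 0.071×5.4 + 0.09×32 + 0.067×12 = 6.627 kJ/s.
Handling time per unit search time: 0.0483×7.9 + 0.071×3.4 + 0.09×39 + 0.067×34 = 6.411.
Rate = 6.627/(1 + 6.411) = 0.8943 kJ/s.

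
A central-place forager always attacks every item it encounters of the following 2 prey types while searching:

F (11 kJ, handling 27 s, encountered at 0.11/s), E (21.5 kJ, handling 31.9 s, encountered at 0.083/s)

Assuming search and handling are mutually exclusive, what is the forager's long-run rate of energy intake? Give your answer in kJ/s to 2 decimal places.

0.45 kJ/s

Energy encountered per unit search time: 0.11×11 + 0.083×21.5 = 2.995 kJ/s.
Handling time per unit search time: 0.11×27 + 0.083×31.9 = 5.618.
Rate = 2.995/(1 + 5.618) = 0.4525 kJ/s.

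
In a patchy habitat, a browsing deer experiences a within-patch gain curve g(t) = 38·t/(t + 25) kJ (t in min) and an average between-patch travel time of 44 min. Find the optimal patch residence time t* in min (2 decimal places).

By the marginal value theorem, leave when the instantaneous gain rate g'(t) equals the habitat-wide average g(t)/(T + t).
g'(t) = 38·25/(t + 25)². Setting 38·25/(t+25)² = 38t/[(t+25)(44+t)] gives 25(44+t) = t(t+25), so t² = 25×44 = 1100.
t* = √1100 = 33.17 min.

33.17 min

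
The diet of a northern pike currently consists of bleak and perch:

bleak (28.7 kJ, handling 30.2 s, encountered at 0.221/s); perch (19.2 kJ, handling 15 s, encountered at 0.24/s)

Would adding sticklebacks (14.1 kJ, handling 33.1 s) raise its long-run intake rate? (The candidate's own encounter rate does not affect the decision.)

No

Current rate: (0.221×28.7 + 0.24×19.2)/(1 + 0.221×30.2 + 0.24×15) = 0.9713 kJ/s.
Profitability of sticklebacks: 14.1/33.1 = 0.426 kJ/s.
Since 0.426 < R, time spent handling sticklebacks is better spent searching.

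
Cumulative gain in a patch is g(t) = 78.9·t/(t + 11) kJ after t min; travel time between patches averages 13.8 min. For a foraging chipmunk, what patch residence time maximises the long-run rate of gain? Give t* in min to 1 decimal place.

Optimal t* satisfies g'(t*) = g(t*)/(T + t*).
g'(t) = 78.9·11/(t + 11)². Setting 78.9·11/(t+11)² = 78.9t/[(t+11)(13.8+t)] gives 11(13.8+t) = t(t+11), so t² = 11×13.8 = 151.8.
t* = √151.8 = 12.32 min.

12.3 min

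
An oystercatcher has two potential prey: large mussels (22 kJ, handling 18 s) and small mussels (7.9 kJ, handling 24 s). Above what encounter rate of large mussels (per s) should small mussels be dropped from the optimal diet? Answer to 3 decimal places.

At the threshold, the rate on large mussels alone equals the profitability of small mussels: λ·22/(1 + λ·18) = 7.9/24 = 0.3292.
Rearranging, λ(22 − 0.3292×18) = 0.3292, so λ = 0.3292/16.07 = 0.02048 per s.

0.020 per s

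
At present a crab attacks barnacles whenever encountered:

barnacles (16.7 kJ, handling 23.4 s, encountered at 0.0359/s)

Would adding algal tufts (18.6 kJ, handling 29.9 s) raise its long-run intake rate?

Yes

On barnacles alone, R = ΣλE/(1+Σλh) = 0.5995/1.84 = 0.3258 kJ/s.
algal tufts: E/h = 18.6/29.9 = 0.6221 kJ/s.
Since 0.6221 > R, including algal tufts increases the long-run rate.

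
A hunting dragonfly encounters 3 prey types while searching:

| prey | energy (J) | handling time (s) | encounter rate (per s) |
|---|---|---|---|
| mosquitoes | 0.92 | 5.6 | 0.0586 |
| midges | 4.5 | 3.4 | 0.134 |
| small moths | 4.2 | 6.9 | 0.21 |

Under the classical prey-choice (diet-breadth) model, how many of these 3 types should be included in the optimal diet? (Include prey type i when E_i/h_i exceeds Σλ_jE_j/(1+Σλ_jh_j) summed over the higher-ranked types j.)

E/h in descending order: midges 1.32, small moths 0.609, mosquitoes 0.164 J/s. The optimal diet is the largest prefix of this list for which every included type satisfies E_i/h_i > R on the types above it.
Rate on top 1: 0.4143. small moths: 0.609 > 0.4143 → include.
Rate on top 2: 0.5113. mosquitoes: 0.164 < 0.5113 → exclude; stop.
Optimal diet: midges, small moths — 2 of 3 types.

2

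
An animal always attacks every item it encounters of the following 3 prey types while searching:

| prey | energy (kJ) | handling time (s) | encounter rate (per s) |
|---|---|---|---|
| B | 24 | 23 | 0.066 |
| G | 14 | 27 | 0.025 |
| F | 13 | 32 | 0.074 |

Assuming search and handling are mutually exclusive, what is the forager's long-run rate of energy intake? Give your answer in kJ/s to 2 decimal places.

R = (0.066×24 + 0.025×14 + 0.074×13) / (1 + 0.066×23 + 0.025×27 + 0.074×32) = 2.896/5.561 = 0.5208 kJ/s.

0.52 kJ/s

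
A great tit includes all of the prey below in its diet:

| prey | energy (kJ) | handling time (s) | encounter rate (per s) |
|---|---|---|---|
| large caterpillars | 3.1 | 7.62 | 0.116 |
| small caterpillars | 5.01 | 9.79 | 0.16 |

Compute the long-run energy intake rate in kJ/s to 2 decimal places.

0.34 kJ/s

Energy encountered per unit search time: 0.116×3.1 + 0.16×5.01 = 1.161 kJ/s.
Handling time per unit search time: 0.116×7.62 + 0.16×9.79 = 2.45.
Rate = 1.161/(1 + 2.45) = 0.3365 kJ/s.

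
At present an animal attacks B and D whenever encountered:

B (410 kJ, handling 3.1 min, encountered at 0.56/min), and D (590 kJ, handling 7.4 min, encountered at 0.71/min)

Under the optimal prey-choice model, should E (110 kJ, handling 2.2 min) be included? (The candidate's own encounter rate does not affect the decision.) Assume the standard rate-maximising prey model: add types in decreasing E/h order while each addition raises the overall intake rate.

Current rate: (0.56×410 + 0.71×590)/(1 + 0.56×3.1 + 0.71×7.4) = 81.16 kJ/min.
Profitability of E: 110/2.2 = 50 kJ/min.
50 < 81.16, so adding E would lower the average — exclude it.

No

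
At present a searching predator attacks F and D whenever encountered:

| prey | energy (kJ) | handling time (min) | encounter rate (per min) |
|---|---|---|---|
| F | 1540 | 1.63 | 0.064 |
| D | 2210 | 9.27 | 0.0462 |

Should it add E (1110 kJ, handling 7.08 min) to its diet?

Intake rate on the current diet: R = (0.064×1540 + 0.0462×2210) / (1 + 0.064×1.63 + 0.0462×9.27) = 200.7/1.533 = 130.9 kJ/min.
E: E/h = 1110/7.08 = 156.8 kJ/min.
156.8 > 130.9, so adding E raises the average — include it.

Yes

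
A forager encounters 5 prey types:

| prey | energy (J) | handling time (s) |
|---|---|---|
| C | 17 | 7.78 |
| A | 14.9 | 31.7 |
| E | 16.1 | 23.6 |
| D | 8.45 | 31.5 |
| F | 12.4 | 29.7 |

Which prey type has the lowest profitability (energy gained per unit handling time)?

Profitability E/h (J/s): C = 17/7.78 = 2.19, A = 14.9/31.7 = 0.47, E = 16.1/23.6 = 0.682, D = 8.45/31.5 = 0.268, F = 12.4/29.7 = 0.418.
Ranked: C > E > A > F > D.

D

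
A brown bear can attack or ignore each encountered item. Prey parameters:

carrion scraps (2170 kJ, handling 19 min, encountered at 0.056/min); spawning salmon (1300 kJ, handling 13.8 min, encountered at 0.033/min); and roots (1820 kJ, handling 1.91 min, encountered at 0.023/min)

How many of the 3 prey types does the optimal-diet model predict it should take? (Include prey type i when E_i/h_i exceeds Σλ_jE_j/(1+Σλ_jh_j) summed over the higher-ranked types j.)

Profitabilities (E/h, kJ/min): roots 953, carrion scraps 114, spawning salmon 94.2. Add prey in this order while the next type's profitability exceeds the intake rate on those already taken.
Rate on top 1: 40.1. carrion scraps: 114 > 40.1 → include.
Rate on top 2: 77.51. spawning salmon: 94.2 > 77.51 → include.
Optimal diet: roots, carrion scraps, spawning salmon — 3 of 3 types.

3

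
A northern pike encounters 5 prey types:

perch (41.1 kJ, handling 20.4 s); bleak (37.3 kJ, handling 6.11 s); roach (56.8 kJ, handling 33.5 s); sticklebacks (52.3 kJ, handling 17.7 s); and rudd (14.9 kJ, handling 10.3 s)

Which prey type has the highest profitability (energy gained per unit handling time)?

Profitability E/h (kJ/s): perch = 41.1/20.4 = 2.01, bleak = 37.3/6.11 = 6.1, roach = 56.8/33.5 = 1.7, sticklebacks = 52.3/17.7 = 2.95, rudd = 14.9/10.3 = 1.45.
Ranked: bleak > sticklebacks > perch > roach > rudd.

bleak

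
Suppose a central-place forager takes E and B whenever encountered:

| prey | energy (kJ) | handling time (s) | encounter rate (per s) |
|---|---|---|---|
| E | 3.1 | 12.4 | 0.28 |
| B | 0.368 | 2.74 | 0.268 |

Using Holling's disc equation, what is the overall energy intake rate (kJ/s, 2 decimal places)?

0.19 kJ/s

Energy encountered per unit search time: 0.28×3.1 + 0.268×0.368 = 0.9666 kJ/s.
Handling time per unit search time: 0.28×12.4 + 0.268×2.74 = 4.206.
Rate = 0.9666/(1 + 4.206) = 0.1857 kJ/s.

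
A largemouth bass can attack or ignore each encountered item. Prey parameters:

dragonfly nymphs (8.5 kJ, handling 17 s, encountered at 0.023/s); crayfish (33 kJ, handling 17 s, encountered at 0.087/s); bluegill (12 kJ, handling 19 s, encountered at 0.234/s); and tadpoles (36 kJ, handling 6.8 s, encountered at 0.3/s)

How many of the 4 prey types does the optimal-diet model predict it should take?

1

Rank by E/h (kJ/s): tadpoles 5.29, crayfish 1.94, bluegill 0.632, dragonfly nymphs 0.5. Include each in turn until the next type's E/h falls below the running intake rate.
Rate on top 1: 3.553. crayfish: 1.94 < 3.553 → exclude; stop.
Optimal diet: tadpoles — 1 of 4 types.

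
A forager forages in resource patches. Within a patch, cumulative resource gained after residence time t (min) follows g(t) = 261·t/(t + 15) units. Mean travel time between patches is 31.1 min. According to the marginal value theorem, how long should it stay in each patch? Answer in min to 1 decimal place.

21.6 min

Maximise g(t)/(T+t): set derivative to zero → g'(t)(T+t) = g(t).
g'(t) = 261·15/(t + 15)². Setting 261·15/(t+15)² = 261t/[(t+15)(31.1+t)] gives 15(31.1+t) = t(t+15), so t² = 15×31.1 = 466.5.
t* = √466.5 = 21.6 min.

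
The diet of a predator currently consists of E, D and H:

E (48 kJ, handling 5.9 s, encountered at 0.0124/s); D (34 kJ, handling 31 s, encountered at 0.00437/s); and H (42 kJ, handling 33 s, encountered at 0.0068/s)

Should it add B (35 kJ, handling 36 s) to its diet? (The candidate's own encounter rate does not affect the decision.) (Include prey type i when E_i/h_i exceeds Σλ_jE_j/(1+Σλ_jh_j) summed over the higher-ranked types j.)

Yes

Current rate: (0.0124×48 + 0.00437×34 + 0.0068×42)/(1 + 0.0124×5.9 + 0.00437×31 + 0.0068×33) = 0.7183 kJ/s.
B: E/h = 35/36 = 0.9722 kJ/s.
Since 0.9722 > R, including B increases the long-run rate.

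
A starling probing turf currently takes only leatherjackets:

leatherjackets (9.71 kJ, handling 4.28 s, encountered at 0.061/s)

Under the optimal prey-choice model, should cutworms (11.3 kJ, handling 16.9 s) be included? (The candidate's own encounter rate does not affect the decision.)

On leatherjackets alone, R = ΣλE/(1+Σλh) = 0.5923/1.261 = 0.4697 kJ/s.
cutworms: E/h = 11.3/16.9 = 0.6686 kJ/s.
Since 0.6686 > R, including cutworms increases the long-run rate.

Yes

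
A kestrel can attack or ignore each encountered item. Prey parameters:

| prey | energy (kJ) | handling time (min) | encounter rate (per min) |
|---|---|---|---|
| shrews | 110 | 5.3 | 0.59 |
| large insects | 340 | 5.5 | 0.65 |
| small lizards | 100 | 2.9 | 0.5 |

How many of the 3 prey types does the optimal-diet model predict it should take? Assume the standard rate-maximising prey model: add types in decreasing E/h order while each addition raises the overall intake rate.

1

Rank by E/h (kJ/min): large insects 61.8, small lizards 34.5, shrews 20.8. Include each in turn until the next type's E/h falls below the running intake rate.
Rate on top 1: 48.31. small lizards: 34.5 < 48.31 → exclude; stop.
Optimal diet: large insects — 1 of 3 types.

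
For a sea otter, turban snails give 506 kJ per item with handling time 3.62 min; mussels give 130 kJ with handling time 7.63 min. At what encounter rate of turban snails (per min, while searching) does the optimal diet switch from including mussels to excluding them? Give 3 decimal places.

Drop mussels once their profitability E₂/h₂ falls below the rate achievable on turban snails alone: E₂/h₂ = λE₁/(1 + λh₁).
Solve for λ: λE₁h₂ = E₂(1 + λh₁) → λ(E₁h₂ − E₂h₁) = E₂ → λ = E₂/(E₁h₂ − E₂h₁).
λ = 130/(506×7.63 − 130×3.62) = 130/3390 = 0.03835 per min.

0.038 per min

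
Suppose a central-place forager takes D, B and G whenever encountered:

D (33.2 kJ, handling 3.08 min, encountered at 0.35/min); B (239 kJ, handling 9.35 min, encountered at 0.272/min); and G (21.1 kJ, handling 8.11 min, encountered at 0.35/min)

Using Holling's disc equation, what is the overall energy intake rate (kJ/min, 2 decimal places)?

11.26 kJ/min

R = Σλ_iE_i / (1 + Σλ_ih_i)
Numerator: 0.35×33.2 + 0.272×239 + 0.35×21.1 = 84.01
Denominator: 1 + 0.35×3.08 + 0.272×9.35 + 0.35×8.11 = 7.46
R = 84.01/7.46 = 11.26 kJ/min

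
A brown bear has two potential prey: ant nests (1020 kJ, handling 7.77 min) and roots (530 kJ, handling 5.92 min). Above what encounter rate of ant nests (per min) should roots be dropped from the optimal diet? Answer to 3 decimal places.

At the threshold, the rate on ant nests alone equals the profitability of roots: λ·1020/(1 + λ·7.77) = 530/5.92 = 89.53.
Rearranging, λ(1020 − 89.53×7.77) = 89.53, so λ = 89.53/324.4 = 0.276 per min.

0.276 per min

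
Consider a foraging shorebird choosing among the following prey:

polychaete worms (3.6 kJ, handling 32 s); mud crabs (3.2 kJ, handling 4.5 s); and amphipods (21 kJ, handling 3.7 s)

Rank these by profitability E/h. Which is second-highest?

mud crabs

Profitability E/h (kJ/s): polychaete worms = 3.6/32 = 0.113, mud crabs = 3.2/4.5 = 0.711, amphipods = 21/3.7 = 5.68.
Ranked: amphipods > mud crabs > polychaete worms.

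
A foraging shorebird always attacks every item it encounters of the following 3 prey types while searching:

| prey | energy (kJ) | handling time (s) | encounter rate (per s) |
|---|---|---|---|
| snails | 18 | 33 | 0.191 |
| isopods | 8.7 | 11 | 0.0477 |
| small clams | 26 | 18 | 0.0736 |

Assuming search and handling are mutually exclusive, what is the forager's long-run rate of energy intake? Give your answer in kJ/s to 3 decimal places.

0.630 kJ/s

R = Σλ_iE_i / (1 + Σλ_ih_i)
Numerator: 0.191×18 + 0.0477×8.7 + 0.0736×26 = 5.767
Denominator: 1 + 0.191×33 + 0.0477×11 + 0.0736×18 = 9.152
R = 5.767/9.152 = 0.6301 kJ/s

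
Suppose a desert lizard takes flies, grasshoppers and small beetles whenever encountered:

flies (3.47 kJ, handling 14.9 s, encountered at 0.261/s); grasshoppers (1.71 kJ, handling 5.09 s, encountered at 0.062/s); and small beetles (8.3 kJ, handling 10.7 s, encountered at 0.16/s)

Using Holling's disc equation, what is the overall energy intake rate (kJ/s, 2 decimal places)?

0.34 kJ/s

Energy encountered per unit search time: 0.261×3.47 + 0.062×1.71 + 0.16×8.3 = 2.34 kJ/s.
Handling time per unit search time: 0.261×14.9 + 0.062×5.09 + 0.16×10.7 = 5.916.
Rate = 2.34/(1 + 5.916) = 0.3383 kJ/s.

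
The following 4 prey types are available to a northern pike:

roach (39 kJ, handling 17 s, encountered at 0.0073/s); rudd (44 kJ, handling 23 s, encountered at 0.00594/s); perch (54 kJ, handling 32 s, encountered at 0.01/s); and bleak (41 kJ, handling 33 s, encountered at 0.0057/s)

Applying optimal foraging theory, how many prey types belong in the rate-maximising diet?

4

E/h in descending order: roach 2.29, rudd 1.91, perch 1.69, bleak 1.24 kJ/s. The optimal diet is the largest prefix of this list for which every included type satisfies E_i/h_i > R on the types above it.
Rate on top 1: 0.2533. rudd: 1.91 > 0.2533 → include.
Rate on top 2: 0.4331. perch: 1.69 > 0.4331 → include.
Rate on top 3: 0.6871. bleak: 1.24 > 0.6871 → include.
Optimal diet: roach, rudd, perch, bleak — 4 of 4 types.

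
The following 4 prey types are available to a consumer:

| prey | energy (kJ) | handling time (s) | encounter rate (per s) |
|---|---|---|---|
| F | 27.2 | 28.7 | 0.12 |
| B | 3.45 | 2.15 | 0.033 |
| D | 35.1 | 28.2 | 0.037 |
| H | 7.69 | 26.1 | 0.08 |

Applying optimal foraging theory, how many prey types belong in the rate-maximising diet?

E/h in descending order: B 1.6, D 1.24, F 0.948, H 0.295 kJ/s. The optimal diet is the largest prefix of this list for which every included type satisfies E_i/h_i > R on the types above it.
Rate on top 1: 0.1063. D: 1.24 > 0.1063 → include.
Rate on top 2: 0.6681. F: 0.948 > 0.6681 → include.
Rate on top 3: 0.8414. H: 0.295 < 0.8414 → exclude; stop.
Optimal diet: B, D, F — 3 of 4 types.

3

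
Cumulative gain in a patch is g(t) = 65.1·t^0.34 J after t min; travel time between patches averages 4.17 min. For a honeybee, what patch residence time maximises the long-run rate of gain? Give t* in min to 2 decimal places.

2.15 min

By the marginal value theorem, leave when the instantaneous gain rate g'(t) equals the habitat-wide average g(t)/(T + t).
g'(t) = 0.34·65.1·t^-0.66. Setting 0.34·65.1·t^-0.66 = 65.1·t^0.34/(4.17+t) gives 0.34(4.17+t) = t, so 0.66·t = 0.34×4.17.
t* = 0.34×4.17/0.66 = 2.148 min.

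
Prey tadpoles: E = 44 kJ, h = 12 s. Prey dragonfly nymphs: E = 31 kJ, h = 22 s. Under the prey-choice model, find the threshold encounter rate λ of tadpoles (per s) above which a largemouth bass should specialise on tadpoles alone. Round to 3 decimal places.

0.052 per s

The zero-one rule: include dragonfly nymphs iff E₂/h₂ > λE₁/(1+λh₁). Equality gives the switch point.
λE₁h₂ = E₂ + λE₂h₁ ⇒ λ = E₂/(E₁h₂ − E₂h₁) = 31/(968 − 372) = 0.05201 per s.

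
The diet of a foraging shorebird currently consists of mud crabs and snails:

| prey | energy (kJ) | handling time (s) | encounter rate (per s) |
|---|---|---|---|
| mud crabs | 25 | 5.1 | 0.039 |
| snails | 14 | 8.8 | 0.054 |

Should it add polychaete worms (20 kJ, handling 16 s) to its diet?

Yes

On mud crabs and snails alone, R = ΣλE/(1+Σλh) = 1.731/1.674 = 1.034 kJ/s.
Profitability of polychaete worms: 20/16 = 1.25 kJ/s.
Since 1.25 > R, including polychaete worms increases the long-run rate.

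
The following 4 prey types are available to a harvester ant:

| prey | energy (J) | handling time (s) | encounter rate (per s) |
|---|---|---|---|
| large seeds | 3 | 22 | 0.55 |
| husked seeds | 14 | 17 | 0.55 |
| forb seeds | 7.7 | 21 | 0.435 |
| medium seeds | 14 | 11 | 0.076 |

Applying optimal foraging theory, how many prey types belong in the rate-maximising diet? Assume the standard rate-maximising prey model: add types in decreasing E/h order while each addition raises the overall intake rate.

2

E/h in descending order: medium seeds 1.27, husked seeds 0.824, forb seeds 0.367, large seeds 0.136 J/s. The optimal diet is the largest prefix of this list for which every included type satisfies E_i/h_i > R on the types above it.
Rate on top 1: 0.5795. husked seeds: 0.824 > 0.5795 → include.
Rate on top 2: 0.7835. forb seeds: 0.367 < 0.7835 → exclude; stop.
Optimal diet: medium seeds, husked seeds — 2 of 4 types.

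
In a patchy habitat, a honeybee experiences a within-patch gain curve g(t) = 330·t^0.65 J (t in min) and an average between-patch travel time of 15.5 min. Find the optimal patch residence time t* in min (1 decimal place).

28.8 min

Maximise g(t)/(T+t): set derivative to zero → g'(t)(T+t) = g(t).
g'(t) = 0.65·330·t^-0.35. Setting 0.65·330·t^-0.35 = 330·t^0.65/(15.5+t) gives 0.65(15.5+t) = t, so 0.35·t = 0.65×15.5.
t* = 0.65×15.5/0.35 = 28.79 min.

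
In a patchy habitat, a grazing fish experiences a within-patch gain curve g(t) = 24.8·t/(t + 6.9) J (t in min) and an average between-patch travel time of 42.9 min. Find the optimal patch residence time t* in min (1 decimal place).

17.2 min

Optimal t* satisfies g'(t*) = g(t*)/(T + t*).
g'(t) = 24.8·6.9/(t + 6.9)². Setting 24.8·6.9/(t+6.9)² = 24.8t/[(t+6.9)(42.9+t)] gives 6.9(42.9+t) = t(t+6.9), so t² = 6.9×42.9 = 296.
t* = √296 = 17.2 min.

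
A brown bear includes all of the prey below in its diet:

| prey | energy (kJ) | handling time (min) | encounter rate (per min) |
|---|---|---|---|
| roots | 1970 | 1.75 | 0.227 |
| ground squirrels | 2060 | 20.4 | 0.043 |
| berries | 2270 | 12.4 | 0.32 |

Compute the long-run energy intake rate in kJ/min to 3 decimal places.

Energy encountered per unit search time: 0.227×1970 + 0.043×2060 + 0.32×2270 = 1262 kJ/min.
Handling time per unit search time: 0.227×1.75 + 0.043×20.4 + 0.32×12.4 = 5.242.
Rate = 1262/(1 + 5.242) = 202.2 kJ/min.

202.191 kJ/min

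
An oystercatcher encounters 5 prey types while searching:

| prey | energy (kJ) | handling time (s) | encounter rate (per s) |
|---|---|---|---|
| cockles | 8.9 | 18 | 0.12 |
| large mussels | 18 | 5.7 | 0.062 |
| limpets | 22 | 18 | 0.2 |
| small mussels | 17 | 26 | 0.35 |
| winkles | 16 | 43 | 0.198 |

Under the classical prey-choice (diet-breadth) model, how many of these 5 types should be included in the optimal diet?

2

Profitabilities (E/h, kJ/s): large mussels 3.16, limpets 1.22, small mussels 0.654, cockles 0.494, winkles 0.372. Add prey in this order while the next type's profitability exceeds the intake rate on those already taken.
Rate on top 1: 0.8246. limpets: 1.22 > 0.8246 → include.
Rate on top 2: 1.114. small mussels: 0.654 < 1.114 → exclude; stop.
Optimal diet: large mussels, limpets — 2 of 5 types.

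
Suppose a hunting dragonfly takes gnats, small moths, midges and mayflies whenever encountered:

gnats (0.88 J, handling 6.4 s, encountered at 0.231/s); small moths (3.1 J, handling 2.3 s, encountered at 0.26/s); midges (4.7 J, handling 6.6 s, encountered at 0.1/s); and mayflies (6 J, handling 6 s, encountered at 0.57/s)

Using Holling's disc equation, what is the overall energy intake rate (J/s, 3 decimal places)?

0.685 J/s

R = Σλ_iE_i / (1 + Σλ_ih_i)
Numerator: 0.231×0.88 + 0.26×3.1 + 0.1×4.7 + 0.57×6 = 4.899
Denominator: 1 + 0.231×6.4 + 0.26×2.3 + 0.1×6.6 + 0.57×6 = 7.156
R = 4.899/7.156 = 0.6846 J/s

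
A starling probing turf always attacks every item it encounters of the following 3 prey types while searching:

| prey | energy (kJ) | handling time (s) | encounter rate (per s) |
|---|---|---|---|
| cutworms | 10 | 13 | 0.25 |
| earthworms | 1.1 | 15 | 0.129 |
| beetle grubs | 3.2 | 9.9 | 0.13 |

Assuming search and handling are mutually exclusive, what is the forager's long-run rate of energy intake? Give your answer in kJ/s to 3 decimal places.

0.409 kJ/s

R = (0.25×10 + 0.129×1.1 + 0.13×3.2) / (1 + 0.25×13 + 0.129×15 + 0.13×9.9) = 3.058/7.472 = 0.4092 kJ/s.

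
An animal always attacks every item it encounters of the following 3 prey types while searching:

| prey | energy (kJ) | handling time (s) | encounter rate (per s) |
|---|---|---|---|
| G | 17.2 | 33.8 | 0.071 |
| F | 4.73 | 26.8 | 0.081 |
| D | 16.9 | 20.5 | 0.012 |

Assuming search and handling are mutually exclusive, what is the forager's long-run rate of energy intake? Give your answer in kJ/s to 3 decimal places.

R = (0.071×17.2 + 0.081×4.73 + 0.012×16.9) / (1 + 0.071×33.8 + 0.081×26.8 + 0.012×20.5) = 1.807/5.817 = 0.3107 kJ/s.

0.311 kJ/s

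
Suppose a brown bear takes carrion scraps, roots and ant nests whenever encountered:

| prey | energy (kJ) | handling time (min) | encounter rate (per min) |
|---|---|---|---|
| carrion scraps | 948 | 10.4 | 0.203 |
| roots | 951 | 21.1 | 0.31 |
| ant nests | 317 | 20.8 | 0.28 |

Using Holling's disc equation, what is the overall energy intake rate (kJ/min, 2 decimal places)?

37.22 kJ/min

R = Σλ_iE_i / (1 + Σλ_ih_i)
Numerator: 0.203×948 + 0.31×951 + 0.28×317 = 576
Denominator: 1 + 0.203×10.4 + 0.31×21.1 + 0.28×20.8 = 15.48
R = 576/15.48 = 37.22 kJ/min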